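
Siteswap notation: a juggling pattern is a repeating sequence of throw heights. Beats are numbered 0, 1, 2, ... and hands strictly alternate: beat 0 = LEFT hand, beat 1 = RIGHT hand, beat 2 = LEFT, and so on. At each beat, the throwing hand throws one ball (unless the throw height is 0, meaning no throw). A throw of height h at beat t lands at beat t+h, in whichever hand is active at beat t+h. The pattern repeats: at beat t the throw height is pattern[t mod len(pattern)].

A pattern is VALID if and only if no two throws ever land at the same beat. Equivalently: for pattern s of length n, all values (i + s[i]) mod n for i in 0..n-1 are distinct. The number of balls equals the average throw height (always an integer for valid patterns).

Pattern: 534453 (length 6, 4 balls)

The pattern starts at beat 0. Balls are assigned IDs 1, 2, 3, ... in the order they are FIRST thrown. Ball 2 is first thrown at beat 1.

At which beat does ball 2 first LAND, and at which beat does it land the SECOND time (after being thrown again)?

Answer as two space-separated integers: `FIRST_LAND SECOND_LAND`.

Beat 0 (L): throw ball1 h=5 -> lands@5:R; in-air after throw: [b1@5:R]
Beat 1 (R): throw ball2 h=3 -> lands@4:L; in-air after throw: [b2@4:L b1@5:R]
Beat 2 (L): throw ball3 h=4 -> lands@6:L; in-air after throw: [b2@4:L b1@5:R b3@6:L]
Beat 3 (R): throw ball4 h=4 -> lands@7:R; in-air after throw: [b2@4:L b1@5:R b3@6:L b4@7:R]
Beat 4 (L): throw ball2 h=5 -> lands@9:R; in-air after throw: [b1@5:R b3@6:L b4@7:R b2@9:R]
Beat 5 (R): throw ball1 h=3 -> lands@8:L; in-air after throw: [b3@6:L b4@7:R b1@8:L b2@9:R]
Beat 6 (L): throw ball3 h=5 -> lands@11:R; in-air after throw: [b4@7:R b1@8:L b2@9:R b3@11:R]
Beat 7 (R): throw ball4 h=3 -> lands@10:L; in-air after throw: [b1@8:L b2@9:R b4@10:L b3@11:R]
Beat 8 (L): throw ball1 h=4 -> lands@12:L; in-air after throw: [b2@9:R b4@10:L b3@11:R b1@12:L]
Beat 9 (R): throw ball2 h=4 -> lands@13:R; in-air after throw: [b4@10:L b3@11:R b1@12:L b2@13:R]
Ball 2: thrown@1 h=3 -> first land @4; rethrown@4 h=5 -> second land @9

Answer: 4 9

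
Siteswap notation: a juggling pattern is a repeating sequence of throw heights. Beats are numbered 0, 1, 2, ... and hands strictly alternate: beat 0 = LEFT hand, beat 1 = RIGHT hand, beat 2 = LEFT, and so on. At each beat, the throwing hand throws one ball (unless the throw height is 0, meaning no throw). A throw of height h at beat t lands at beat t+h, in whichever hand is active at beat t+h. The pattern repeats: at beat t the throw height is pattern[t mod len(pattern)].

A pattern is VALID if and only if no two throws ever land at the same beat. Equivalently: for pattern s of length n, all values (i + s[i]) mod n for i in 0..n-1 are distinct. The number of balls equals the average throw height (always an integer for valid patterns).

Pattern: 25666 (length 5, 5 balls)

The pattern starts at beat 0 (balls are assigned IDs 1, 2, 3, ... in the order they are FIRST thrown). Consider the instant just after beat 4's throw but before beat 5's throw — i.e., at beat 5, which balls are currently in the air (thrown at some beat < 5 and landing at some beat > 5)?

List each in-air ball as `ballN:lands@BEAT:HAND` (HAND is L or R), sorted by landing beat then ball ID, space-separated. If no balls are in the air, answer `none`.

Beat 0 (L): throw ball1 h=2 -> lands@2:L; in-air after throw: [b1@2:L]
Beat 1 (R): throw ball2 h=5 -> lands@6:L; in-air after throw: [b1@2:L b2@6:L]
Beat 2 (L): throw ball1 h=6 -> lands@8:L; in-air after throw: [b2@6:L b1@8:L]
Beat 3 (R): throw ball3 h=6 -> lands@9:R; in-air after throw: [b2@6:L b1@8:L b3@9:R]
Beat 4 (L): throw ball4 h=6 -> lands@10:L; in-air after throw: [b2@6:L b1@8:L b3@9:R b4@10:L]
Beat 5 (R): throw ball5 h=2 -> lands@7:R; in-air after throw: [b2@6:L b5@7:R b1@8:L b3@9:R b4@10:L]

Answer: ball2:lands@6:L ball1:lands@8:L ball3:lands@9:R ball4:lands@10:L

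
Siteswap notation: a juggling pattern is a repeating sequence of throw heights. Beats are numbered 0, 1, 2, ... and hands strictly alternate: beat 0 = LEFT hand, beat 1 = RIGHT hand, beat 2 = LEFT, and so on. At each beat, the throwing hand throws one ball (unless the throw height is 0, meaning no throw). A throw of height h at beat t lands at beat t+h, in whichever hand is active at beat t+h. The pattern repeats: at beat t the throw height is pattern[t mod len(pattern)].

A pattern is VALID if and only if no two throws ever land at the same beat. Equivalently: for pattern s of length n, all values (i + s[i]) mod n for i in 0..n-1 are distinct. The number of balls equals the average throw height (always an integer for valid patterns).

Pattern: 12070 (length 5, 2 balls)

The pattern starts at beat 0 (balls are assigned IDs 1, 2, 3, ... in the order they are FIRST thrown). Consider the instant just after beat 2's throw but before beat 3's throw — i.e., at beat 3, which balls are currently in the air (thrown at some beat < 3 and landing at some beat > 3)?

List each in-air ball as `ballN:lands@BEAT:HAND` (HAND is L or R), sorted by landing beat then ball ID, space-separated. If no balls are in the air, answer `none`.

Answer: none

Derivation:
Beat 0 (L): throw ball1 h=1 -> lands@1:R; in-air after throw: [b1@1:R]
Beat 1 (R): throw ball1 h=2 -> lands@3:R; in-air after throw: [b1@3:R]
Beat 3 (R): throw ball1 h=7 -> lands@10:L; in-air after throw: [b1@10:L]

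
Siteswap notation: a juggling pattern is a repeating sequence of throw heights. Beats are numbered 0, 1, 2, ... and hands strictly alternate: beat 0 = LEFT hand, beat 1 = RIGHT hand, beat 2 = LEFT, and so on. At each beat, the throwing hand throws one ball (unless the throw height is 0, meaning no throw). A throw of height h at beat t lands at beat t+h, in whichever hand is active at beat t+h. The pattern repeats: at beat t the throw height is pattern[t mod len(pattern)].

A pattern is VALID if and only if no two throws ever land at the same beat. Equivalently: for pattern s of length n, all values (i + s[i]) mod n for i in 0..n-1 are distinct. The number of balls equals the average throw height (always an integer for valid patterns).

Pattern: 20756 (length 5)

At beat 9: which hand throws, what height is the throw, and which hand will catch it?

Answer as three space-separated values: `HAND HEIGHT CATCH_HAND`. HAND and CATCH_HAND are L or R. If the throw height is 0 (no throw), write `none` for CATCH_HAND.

Beat 9: 9 mod 2 = 1, so hand = R
Throw height = pattern[9 mod 5] = pattern[4] = 6
Lands at beat 9+6=15, 15 mod 2 = 1, so catch hand = R

Answer: R 6 R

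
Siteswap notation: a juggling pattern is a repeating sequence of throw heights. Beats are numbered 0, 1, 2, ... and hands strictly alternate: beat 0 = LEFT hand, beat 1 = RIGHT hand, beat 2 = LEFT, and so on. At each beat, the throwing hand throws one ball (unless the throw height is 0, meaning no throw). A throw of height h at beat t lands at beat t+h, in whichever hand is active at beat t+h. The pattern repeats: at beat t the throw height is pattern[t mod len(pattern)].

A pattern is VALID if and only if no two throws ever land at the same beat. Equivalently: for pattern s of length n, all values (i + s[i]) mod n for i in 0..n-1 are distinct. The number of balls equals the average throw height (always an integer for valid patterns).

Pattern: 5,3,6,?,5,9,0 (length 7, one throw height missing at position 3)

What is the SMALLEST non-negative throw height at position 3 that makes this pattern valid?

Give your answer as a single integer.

i=0: (0 + 5) mod 7 = 5
i=1: (1 + 3) mod 7 = 4
i=2: (2 + 6) mod 7 = 1
i=3: s[i]=? (unknown)
i=4: (4 + 5) mod 7 = 2
i=5: (5 + 9) mod 7 = 0
i=6: (6 + 0) mod 7 = 6
Known residues: [0, 1, 2, 4, 5, 6]; need a permutation of 0..6, so missing residue r = 3
Need (3 + s) mod 7 = 3; smallest s = (3 - 3) mod 7 = 0

Answer: 0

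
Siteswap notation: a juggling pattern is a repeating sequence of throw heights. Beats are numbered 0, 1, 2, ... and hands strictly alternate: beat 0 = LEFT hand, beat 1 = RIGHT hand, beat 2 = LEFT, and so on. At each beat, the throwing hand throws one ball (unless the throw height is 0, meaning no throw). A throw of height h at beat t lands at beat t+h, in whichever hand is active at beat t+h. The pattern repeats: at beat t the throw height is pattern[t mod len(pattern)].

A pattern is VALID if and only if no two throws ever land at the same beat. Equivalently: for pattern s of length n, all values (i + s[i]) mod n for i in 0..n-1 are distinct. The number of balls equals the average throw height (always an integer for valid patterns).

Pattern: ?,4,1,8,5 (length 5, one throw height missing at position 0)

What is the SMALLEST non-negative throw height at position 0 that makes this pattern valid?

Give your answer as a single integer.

Answer: 2

Derivation:
i=0: s[i]=? (unknown)
i=1: (1 + 4) mod 5 = 0
i=2: (2 + 1) mod 5 = 3
i=3: (3 + 8) mod 5 = 1
i=4: (4 + 5) mod 5 = 4
Known residues: [0, 1, 3, 4]; need a permutation of 0..4, so missing residue r = 2
Need (0 + s) mod 5 = 2; smallest s = (2 - 0) mod 5 = 2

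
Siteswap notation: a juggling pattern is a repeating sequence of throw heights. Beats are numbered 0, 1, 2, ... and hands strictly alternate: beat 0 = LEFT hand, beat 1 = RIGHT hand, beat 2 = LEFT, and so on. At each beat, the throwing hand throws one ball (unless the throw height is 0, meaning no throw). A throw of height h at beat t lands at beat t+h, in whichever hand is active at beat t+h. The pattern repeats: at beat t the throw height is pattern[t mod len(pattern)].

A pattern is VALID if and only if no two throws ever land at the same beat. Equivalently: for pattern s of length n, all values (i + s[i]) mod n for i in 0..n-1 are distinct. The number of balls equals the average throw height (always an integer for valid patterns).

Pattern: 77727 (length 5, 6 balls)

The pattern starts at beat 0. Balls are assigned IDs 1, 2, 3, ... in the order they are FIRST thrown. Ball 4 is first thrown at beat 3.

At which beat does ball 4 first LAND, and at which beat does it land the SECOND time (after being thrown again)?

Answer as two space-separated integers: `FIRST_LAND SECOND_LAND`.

Beat 0 (L): throw ball1 h=7 -> lands@7:R; in-air after throw: [b1@7:R]
Beat 1 (R): throw ball2 h=7 -> lands@8:L; in-air after throw: [b1@7:R b2@8:L]
Beat 2 (L): throw ball3 h=7 -> lands@9:R; in-air after throw: [b1@7:R b2@8:L b3@9:R]
Beat 3 (R): throw ball4 h=2 -> lands@5:R; in-air after throw: [b4@5:R b1@7:R b2@8:L b3@9:R]
Beat 4 (L): throw ball5 h=7 -> lands@11:R; in-air after throw: [b4@5:R b1@7:R b2@8:L b3@9:R b5@11:R]
Beat 5 (R): throw ball4 h=7 -> lands@12:L; in-air after throw: [b1@7:R b2@8:L b3@9:R b5@11:R b4@12:L]
Beat 6 (L): throw ball6 h=7 -> lands@13:R; in-air after throw: [b1@7:R b2@8:L b3@9:R b5@11:R b4@12:L b6@13:R]
Beat 7 (R): throw ball1 h=7 -> lands@14:L; in-air after throw: [b2@8:L b3@9:R b5@11:R b4@12:L b6@13:R b1@14:L]
Beat 8 (L): throw ball2 h=2 -> lands@10:L; in-air after throw: [b3@9:R b2@10:L b5@11:R b4@12:L b6@13:R b1@14:L]
Beat 9 (R): throw ball3 h=7 -> lands@16:L; in-air after throw: [b2@10:L b5@11:R b4@12:L b6@13:R b1@14:L b3@16:L]
Beat 10 (L): throw ball2 h=7 -> lands@17:R; in-air after throw: [b5@11:R b4@12:L b6@13:R b1@14:L b3@16:L b2@17:R]
Beat 11 (R): throw ball5 h=7 -> lands@18:L; in-air after throw: [b4@12:L b6@13:R b1@14:L b3@16:L b2@17:R b5@18:L]
Beat 12 (L): throw ball4 h=7 -> lands@19:R; in-air after throw: [b6@13:R b1@14:L b3@16:L b2@17:R b5@18:L b4@19:R]
Ball 4: thrown@3 h=2 -> first land @5; rethrown@5 h=7 -> second land @12

Answer: 5 12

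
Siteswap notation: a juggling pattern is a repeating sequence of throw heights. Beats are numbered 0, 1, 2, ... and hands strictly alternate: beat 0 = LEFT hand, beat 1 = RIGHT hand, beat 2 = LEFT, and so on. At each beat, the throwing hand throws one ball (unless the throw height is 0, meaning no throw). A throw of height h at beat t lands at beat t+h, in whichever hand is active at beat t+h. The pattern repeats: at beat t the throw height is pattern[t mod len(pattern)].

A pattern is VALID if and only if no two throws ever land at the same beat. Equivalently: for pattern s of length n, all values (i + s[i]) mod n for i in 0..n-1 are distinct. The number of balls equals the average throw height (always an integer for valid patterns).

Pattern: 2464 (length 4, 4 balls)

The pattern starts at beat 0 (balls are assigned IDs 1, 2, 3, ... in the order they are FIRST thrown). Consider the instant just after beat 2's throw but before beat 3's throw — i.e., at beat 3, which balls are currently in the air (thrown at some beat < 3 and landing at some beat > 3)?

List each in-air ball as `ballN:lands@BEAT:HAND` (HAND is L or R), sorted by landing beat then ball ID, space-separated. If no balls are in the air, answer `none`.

Answer: ball2:lands@5:R ball1:lands@8:L

Derivation:
Beat 0 (L): throw ball1 h=2 -> lands@2:L; in-air after throw: [b1@2:L]
Beat 1 (R): throw ball2 h=4 -> lands@5:R; in-air after throw: [b1@2:L b2@5:R]
Beat 2 (L): throw ball1 h=6 -> lands@8:L; in-air after throw: [b2@5:R b1@8:L]
Beat 3 (R): throw ball3 h=4 -> lands@7:R; in-air after throw: [b2@5:R b3@7:R b1@8:L]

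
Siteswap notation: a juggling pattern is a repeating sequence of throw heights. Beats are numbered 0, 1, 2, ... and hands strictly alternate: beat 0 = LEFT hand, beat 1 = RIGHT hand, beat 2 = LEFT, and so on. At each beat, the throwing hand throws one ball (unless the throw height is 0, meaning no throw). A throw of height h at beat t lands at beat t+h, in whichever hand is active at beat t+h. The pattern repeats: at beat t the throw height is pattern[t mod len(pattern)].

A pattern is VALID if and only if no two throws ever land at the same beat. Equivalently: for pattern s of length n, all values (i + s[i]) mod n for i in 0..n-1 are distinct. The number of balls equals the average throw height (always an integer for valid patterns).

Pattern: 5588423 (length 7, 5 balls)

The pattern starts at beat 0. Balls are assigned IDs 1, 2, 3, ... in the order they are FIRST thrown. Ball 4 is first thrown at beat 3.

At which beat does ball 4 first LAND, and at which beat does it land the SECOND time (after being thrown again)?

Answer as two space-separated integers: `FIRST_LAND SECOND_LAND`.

Answer: 11 15

Derivation:
Beat 0 (L): throw ball1 h=5 -> lands@5:R; in-air after throw: [b1@5:R]
Beat 1 (R): throw ball2 h=5 -> lands@6:L; in-air after throw: [b1@5:R b2@6:L]
Beat 2 (L): throw ball3 h=8 -> lands@10:L; in-air after throw: [b1@5:R b2@6:L b3@10:L]
Beat 3 (R): throw ball4 h=8 -> lands@11:R; in-air after throw: [b1@5:R b2@6:L b3@10:L b4@11:R]
Beat 4 (L): throw ball5 h=4 -> lands@8:L; in-air after throw: [b1@5:R b2@6:L b5@8:L b3@10:L b4@11:R]
Beat 5 (R): throw ball1 h=2 -> lands@7:R; in-air after throw: [b2@6:L b1@7:R b5@8:L b3@10:L b4@11:R]
Beat 6 (L): throw ball2 h=3 -> lands@9:R; in-air after throw: [b1@7:R b5@8:L b2@9:R b3@10:L b4@11:R]
Beat 7 (R): throw ball1 h=5 -> lands@12:L; in-air after throw: [b5@8:L b2@9:R b3@10:L b4@11:R b1@12:L]
Beat 8 (L): throw ball5 h=5 -> lands@13:R; in-air after throw: [b2@9:R b3@10:L b4@11:R b1@12:L b5@13:R]
Beat 9 (R): throw ball2 h=8 -> lands@17:R; in-air after throw: [b3@10:L b4@11:R b1@12:L b5@13:R b2@17:R]
Beat 10 (L): throw ball3 h=8 -> lands@18:L; in-air after throw: [b4@11:R b1@12:L b5@13:R b2@17:R b3@18:L]
Beat 11 (R): throw ball4 h=4 -> lands@15:R; in-air after throw: [b1@12:L b5@13:R b4@15:R b2@17:R b3@18:L]
Beat 12 (L): throw ball1 h=2 -> lands@14:L; in-air after throw: [b5@13:R b1@14:L b4@15:R b2@17:R b3@18:L]
Beat 13 (R): throw ball5 h=3 -> lands@16:L; in-air after throw: [b1@14:L b4@15:R b5@16:L b2@17:R b3@18:L]
Beat 14 (L): throw ball1 h=5 -> lands@19:R; in-air after throw: [b4@15:R b5@16:L b2@17:R b3@18:L b1@19:R]
Beat 15 (R): throw ball4 h=5 -> lands@20:L; in-air after throw: [b5@16:L b2@17:R b3@18:L b1@19:R b4@20:L]
Ball 4: thrown@3 h=8 -> first land @11; rethrown@11 h=4 -> second land @15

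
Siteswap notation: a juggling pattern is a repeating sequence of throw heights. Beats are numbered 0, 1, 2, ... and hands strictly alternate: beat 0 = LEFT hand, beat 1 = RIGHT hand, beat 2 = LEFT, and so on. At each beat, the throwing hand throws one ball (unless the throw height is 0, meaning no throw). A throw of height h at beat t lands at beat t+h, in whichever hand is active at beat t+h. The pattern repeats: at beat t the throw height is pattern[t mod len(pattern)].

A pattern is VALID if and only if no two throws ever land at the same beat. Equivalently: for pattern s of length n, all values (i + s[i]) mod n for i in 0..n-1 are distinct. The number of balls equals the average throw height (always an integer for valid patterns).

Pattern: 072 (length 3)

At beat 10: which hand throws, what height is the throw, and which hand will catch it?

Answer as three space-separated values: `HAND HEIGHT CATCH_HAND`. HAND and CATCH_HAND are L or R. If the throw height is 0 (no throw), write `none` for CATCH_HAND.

Answer: L 7 R

Derivation:
Beat 10: 10 mod 2 = 0, so hand = L
Throw height = pattern[10 mod 3] = pattern[1] = 7
Lands at beat 10+7=17, 17 mod 2 = 1, so catch hand = R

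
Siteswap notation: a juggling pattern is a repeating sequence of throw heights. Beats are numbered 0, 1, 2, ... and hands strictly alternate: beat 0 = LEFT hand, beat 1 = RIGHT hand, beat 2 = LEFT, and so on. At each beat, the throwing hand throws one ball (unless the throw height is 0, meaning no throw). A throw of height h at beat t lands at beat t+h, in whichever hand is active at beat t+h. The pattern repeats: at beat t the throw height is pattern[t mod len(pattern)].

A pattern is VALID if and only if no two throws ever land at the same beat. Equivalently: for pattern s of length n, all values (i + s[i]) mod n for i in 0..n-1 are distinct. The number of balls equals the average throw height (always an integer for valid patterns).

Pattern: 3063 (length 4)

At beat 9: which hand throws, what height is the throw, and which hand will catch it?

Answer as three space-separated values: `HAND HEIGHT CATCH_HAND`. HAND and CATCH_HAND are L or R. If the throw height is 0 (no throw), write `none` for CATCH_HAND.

Beat 9: 9 mod 2 = 1, so hand = R
Throw height = pattern[9 mod 4] = pattern[1] = 0

Answer: R 0 none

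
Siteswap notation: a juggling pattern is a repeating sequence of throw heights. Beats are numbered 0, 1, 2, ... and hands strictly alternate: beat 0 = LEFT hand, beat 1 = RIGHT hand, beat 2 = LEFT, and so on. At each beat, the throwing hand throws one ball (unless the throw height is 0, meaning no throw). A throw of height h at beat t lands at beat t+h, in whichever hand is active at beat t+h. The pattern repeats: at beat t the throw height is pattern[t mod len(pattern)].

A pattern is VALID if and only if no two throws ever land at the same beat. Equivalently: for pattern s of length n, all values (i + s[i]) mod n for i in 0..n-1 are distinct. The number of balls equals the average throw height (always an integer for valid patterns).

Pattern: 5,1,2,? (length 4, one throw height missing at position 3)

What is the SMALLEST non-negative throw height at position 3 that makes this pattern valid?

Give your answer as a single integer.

Answer: 0

Derivation:
i=0: (0 + 5) mod 4 = 1
i=1: (1 + 1) mod 4 = 2
i=2: (2 + 2) mod 4 = 0
i=3: s[i]=? (unknown)
Known residues: [0, 1, 2]; need a permutation of 0..3, so missing residue r = 3
Need (3 + s) mod 4 = 3; smallest s = (3 - 3) mod 4 = 0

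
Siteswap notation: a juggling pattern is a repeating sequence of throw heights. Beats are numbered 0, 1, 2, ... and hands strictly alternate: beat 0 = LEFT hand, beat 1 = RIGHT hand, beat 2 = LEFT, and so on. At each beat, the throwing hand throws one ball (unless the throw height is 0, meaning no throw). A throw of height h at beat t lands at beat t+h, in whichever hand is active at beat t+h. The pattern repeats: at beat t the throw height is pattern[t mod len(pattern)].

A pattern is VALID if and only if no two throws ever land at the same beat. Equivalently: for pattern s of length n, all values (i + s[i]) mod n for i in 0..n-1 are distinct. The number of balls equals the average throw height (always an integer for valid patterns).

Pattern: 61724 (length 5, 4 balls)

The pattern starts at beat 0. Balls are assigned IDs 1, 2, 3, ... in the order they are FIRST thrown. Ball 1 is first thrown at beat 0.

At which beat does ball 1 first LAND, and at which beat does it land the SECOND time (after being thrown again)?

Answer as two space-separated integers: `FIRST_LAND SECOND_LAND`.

Beat 0 (L): throw ball1 h=6 -> lands@6:L; in-air after throw: [b1@6:L]
Beat 1 (R): throw ball2 h=1 -> lands@2:L; in-air after throw: [b2@2:L b1@6:L]
Beat 2 (L): throw ball2 h=7 -> lands@9:R; in-air after throw: [b1@6:L b2@9:R]
Beat 3 (R): throw ball3 h=2 -> lands@5:R; in-air after throw: [b3@5:R b1@6:L b2@9:R]
Beat 4 (L): throw ball4 h=4 -> lands@8:L; in-air after throw: [b3@5:R b1@6:L b4@8:L b2@9:R]
Beat 5 (R): throw ball3 h=6 -> lands@11:R; in-air after throw: [b1@6:L b4@8:L b2@9:R b3@11:R]
Beat 6 (L): throw ball1 h=1 -> lands@7:R; in-air after throw: [b1@7:R b4@8:L b2@9:R b3@11:R]
Beat 7 (R): throw ball1 h=7 -> lands@14:L; in-air after throw: [b4@8:L b2@9:R b3@11:R b1@14:L]
Ball 1: thrown@0 h=6 -> first land @6; rethrown@6 h=1 -> second land @7

Answer: 6 7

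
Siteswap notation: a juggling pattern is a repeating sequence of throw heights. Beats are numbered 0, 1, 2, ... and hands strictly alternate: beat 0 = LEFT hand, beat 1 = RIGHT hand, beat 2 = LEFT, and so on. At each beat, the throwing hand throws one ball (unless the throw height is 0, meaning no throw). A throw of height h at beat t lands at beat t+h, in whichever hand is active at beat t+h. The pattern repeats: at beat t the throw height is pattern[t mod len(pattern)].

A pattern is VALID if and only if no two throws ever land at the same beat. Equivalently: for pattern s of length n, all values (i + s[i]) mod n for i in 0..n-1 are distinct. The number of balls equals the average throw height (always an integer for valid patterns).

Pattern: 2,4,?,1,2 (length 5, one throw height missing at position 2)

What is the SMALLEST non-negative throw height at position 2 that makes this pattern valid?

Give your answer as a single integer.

i=0: (0 + 2) mod 5 = 2
i=1: (1 + 4) mod 5 = 0
i=2: s[i]=? (unknown)
i=3: (3 + 1) mod 5 = 4
i=4: (4 + 2) mod 5 = 1
Known residues: [0, 1, 2, 4]; need a permutation of 0..4, so missing residue r = 3
Need (2 + s) mod 5 = 3; smallest s = (3 - 2) mod 5 = 1

Answer: 1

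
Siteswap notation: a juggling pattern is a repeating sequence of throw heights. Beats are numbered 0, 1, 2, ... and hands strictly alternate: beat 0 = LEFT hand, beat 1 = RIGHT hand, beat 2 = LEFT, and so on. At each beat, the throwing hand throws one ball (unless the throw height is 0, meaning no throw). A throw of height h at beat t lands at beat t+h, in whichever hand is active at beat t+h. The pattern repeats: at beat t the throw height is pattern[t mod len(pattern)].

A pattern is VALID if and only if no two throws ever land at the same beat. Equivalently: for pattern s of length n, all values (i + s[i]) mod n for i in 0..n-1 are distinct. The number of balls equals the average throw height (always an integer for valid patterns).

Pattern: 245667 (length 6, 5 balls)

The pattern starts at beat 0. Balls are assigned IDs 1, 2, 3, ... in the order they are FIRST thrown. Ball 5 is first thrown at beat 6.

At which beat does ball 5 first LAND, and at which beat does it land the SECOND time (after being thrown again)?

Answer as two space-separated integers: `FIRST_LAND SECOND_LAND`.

Beat 0 (L): throw ball1 h=2 -> lands@2:L; in-air after throw: [b1@2:L]
Beat 1 (R): throw ball2 h=4 -> lands@5:R; in-air after throw: [b1@2:L b2@5:R]
Beat 2 (L): throw ball1 h=5 -> lands@7:R; in-air after throw: [b2@5:R b1@7:R]
Beat 3 (R): throw ball3 h=6 -> lands@9:R; in-air after throw: [b2@5:R b1@7:R b3@9:R]
Beat 4 (L): throw ball4 h=6 -> lands@10:L; in-air after throw: [b2@5:R b1@7:R b3@9:R b4@10:L]
Beat 5 (R): throw ball2 h=7 -> lands@12:L; in-air after throw: [b1@7:R b3@9:R b4@10:L b2@12:L]
Beat 6 (L): throw ball5 h=2 -> lands@8:L; in-air after throw: [b1@7:R b5@8:L b3@9:R b4@10:L b2@12:L]
Beat 7 (R): throw ball1 h=4 -> lands@11:R; in-air after throw: [b5@8:L b3@9:R b4@10:L b1@11:R b2@12:L]
Beat 8 (L): throw ball5 h=5 -> lands@13:R; in-air after throw: [b3@9:R b4@10:L b1@11:R b2@12:L b5@13:R]
Beat 9 (R): throw ball3 h=6 -> lands@15:R; in-air after throw: [b4@10:L b1@11:R b2@12:L b5@13:R b3@15:R]
Beat 10 (L): throw ball4 h=6 -> lands@16:L; in-air after throw: [b1@11:R b2@12:L b5@13:R b3@15:R b4@16:L]
Beat 11 (R): throw ball1 h=7 -> lands@18:L; in-air after throw: [b2@12:L b5@13:R b3@15:R b4@16:L b1@18:L]
Ball 5: thrown@6 h=2 -> first land @8; rethrown@8 h=5 -> second land @13

Answer: 8 13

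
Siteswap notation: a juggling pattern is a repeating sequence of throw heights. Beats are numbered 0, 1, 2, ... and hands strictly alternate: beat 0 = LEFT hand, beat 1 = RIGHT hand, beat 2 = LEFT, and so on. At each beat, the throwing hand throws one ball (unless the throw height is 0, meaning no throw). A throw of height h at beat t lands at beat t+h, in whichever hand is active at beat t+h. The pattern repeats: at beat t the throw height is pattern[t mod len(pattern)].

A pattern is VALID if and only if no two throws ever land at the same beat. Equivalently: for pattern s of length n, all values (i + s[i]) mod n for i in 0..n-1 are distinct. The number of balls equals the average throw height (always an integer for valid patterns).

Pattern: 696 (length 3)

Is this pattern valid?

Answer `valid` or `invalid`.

Answer: valid

Derivation:
i=0: (i + s[i]) mod n = (0 + 6) mod 3 = 0
i=1: (i + s[i]) mod n = (1 + 9) mod 3 = 1
i=2: (i + s[i]) mod n = (2 + 6) mod 3 = 2
Residues: [0, 1, 2], distinct: True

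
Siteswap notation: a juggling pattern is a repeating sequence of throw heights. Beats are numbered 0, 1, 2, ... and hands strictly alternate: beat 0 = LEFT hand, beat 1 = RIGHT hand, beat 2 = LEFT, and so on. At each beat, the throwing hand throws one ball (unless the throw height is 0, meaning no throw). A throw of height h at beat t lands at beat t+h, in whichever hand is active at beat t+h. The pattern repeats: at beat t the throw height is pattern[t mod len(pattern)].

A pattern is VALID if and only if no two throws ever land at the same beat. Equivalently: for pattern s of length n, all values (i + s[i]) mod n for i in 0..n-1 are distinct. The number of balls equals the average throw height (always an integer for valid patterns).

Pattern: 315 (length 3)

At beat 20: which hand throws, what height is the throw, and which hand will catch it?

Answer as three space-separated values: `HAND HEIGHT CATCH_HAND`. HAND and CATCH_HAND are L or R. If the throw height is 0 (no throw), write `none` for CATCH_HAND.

Beat 20: 20 mod 2 = 0, so hand = L
Throw height = pattern[20 mod 3] = pattern[2] = 5
Lands at beat 20+5=25, 25 mod 2 = 1, so catch hand = R

Answer: L 5 R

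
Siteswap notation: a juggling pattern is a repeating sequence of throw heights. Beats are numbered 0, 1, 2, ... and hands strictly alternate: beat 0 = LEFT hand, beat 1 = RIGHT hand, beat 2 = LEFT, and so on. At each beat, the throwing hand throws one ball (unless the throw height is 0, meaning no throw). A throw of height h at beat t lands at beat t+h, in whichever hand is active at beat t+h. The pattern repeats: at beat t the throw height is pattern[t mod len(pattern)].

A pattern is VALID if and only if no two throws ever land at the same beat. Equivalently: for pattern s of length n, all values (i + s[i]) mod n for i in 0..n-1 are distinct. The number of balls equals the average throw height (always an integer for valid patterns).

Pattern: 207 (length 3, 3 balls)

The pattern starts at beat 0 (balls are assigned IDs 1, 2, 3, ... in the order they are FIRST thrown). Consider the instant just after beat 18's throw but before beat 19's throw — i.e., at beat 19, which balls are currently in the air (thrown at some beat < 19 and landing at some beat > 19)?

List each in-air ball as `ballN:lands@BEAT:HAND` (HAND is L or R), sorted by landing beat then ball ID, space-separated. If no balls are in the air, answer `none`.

Beat 0 (L): throw ball1 h=2 -> lands@2:L; in-air after throw: [b1@2:L]
Beat 2 (L): throw ball1 h=7 -> lands@9:R; in-air after throw: [b1@9:R]
Beat 3 (R): throw ball2 h=2 -> lands@5:R; in-air after throw: [b2@5:R b1@9:R]
Beat 5 (R): throw ball2 h=7 -> lands@12:L; in-air after throw: [b1@9:R b2@12:L]
Beat 6 (L): throw ball3 h=2 -> lands@8:L; in-air after throw: [b3@8:L b1@9:R b2@12:L]
Beat 8 (L): throw ball3 h=7 -> lands@15:R; in-air after throw: [b1@9:R b2@12:L b3@15:R]
Beat 9 (R): throw ball1 h=2 -> lands@11:R; in-air after throw: [b1@11:R b2@12:L b3@15:R]
Beat 11 (R): throw ball1 h=7 -> lands@18:L; in-air after throw: [b2@12:L b3@15:R b1@18:L]
Beat 12 (L): throw ball2 h=2 -> lands@14:L; in-air after throw: [b2@14:L b3@15:R b1@18:L]
Beat 14 (L): throw ball2 h=7 -> lands@21:R; in-air after throw: [b3@15:R b1@18:L b2@21:R]
Beat 15 (R): throw ball3 h=2 -> lands@17:R; in-air after throw: [b3@17:R b1@18:L b2@21:R]
Beat 17 (R): throw ball3 h=7 -> lands@24:L; in-air after throw: [b1@18:L b2@21:R b3@24:L]
Beat 18 (L): throw ball1 h=2 -> lands@20:L; in-air after throw: [b1@20:L b2@21:R b3@24:L]

Answer: ball1:lands@20:L ball2:lands@21:R ball3:lands@24:L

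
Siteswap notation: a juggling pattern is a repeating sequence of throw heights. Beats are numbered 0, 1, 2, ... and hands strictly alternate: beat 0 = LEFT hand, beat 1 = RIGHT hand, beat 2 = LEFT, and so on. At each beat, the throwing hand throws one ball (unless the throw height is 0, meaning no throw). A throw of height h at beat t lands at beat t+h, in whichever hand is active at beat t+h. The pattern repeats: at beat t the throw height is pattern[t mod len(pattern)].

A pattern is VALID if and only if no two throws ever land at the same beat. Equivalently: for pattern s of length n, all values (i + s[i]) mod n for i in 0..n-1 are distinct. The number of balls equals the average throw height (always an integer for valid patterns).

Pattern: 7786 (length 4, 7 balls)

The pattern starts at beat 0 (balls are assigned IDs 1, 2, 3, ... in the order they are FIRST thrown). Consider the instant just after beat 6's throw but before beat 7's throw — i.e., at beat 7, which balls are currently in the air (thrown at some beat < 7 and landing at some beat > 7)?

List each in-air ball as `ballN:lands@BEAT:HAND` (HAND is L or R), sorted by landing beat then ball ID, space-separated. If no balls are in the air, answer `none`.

Answer: ball2:lands@8:L ball4:lands@9:R ball3:lands@10:L ball5:lands@11:R ball6:lands@12:L ball7:lands@14:L

Derivation:
Beat 0 (L): throw ball1 h=7 -> lands@7:R; in-air after throw: [b1@7:R]
Beat 1 (R): throw ball2 h=7 -> lands@8:L; in-air after throw: [b1@7:R b2@8:L]
Beat 2 (L): throw ball3 h=8 -> lands@10:L; in-air after throw: [b1@7:R b2@8:L b3@10:L]
Beat 3 (R): throw ball4 h=6 -> lands@9:R; in-air after throw: [b1@7:R b2@8:L b4@9:R b3@10:L]
Beat 4 (L): throw ball5 h=7 -> lands@11:R; in-air after throw: [b1@7:R b2@8:L b4@9:R b3@10:L b5@11:R]
Beat 5 (R): throw ball6 h=7 -> lands@12:L; in-air after throw: [b1@7:R b2@8:L b4@9:R b3@10:L b5@11:R b6@12:L]
Beat 6 (L): throw ball7 h=8 -> lands@14:L; in-air after throw: [b1@7:R b2@8:L b4@9:R b3@10:L b5@11:R b6@12:L b7@14:L]
Beat 7 (R): throw ball1 h=6 -> lands@13:R; in-air after throw: [b2@8:L b4@9:R b3@10:L b5@11:R b6@12:L b1@13:R b7@14:L]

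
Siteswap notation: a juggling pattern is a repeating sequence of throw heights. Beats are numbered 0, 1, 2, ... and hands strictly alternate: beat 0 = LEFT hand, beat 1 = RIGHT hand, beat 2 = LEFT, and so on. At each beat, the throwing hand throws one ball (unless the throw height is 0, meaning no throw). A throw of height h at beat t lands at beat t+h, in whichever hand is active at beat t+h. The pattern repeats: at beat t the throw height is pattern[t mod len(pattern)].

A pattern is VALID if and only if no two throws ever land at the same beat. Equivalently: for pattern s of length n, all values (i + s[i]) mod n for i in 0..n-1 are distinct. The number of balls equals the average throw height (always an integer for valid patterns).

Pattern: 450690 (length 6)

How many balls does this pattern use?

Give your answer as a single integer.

Answer: 4

Derivation:
Pattern = [4, 5, 0, 6, 9, 0], length n = 6
  position 0: throw height = 4, running sum = 4
  position 1: throw height = 5, running sum = 9
  position 2: throw height = 0, running sum = 9
  position 3: throw height = 6, running sum = 15
  position 4: throw height = 9, running sum = 24
  position 5: throw height = 0, running sum = 24
Total sum = 24; balls = sum / n = 24 / 6 = 4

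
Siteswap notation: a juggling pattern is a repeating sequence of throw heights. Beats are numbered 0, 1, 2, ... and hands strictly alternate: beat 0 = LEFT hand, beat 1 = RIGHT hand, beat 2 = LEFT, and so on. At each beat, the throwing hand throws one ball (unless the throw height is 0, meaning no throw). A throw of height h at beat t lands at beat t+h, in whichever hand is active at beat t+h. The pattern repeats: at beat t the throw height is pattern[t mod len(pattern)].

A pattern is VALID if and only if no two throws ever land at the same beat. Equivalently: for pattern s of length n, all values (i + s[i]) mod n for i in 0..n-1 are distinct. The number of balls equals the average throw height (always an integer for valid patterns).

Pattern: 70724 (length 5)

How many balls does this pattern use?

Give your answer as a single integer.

Answer: 4

Derivation:
Pattern = [7, 0, 7, 2, 4], length n = 5
  position 0: throw height = 7, running sum = 7
  position 1: throw height = 0, running sum = 7
  position 2: throw height = 7, running sum = 14
  position 3: throw height = 2, running sum = 16
  position 4: throw height = 4, running sum = 20
Total sum = 20; balls = sum / n = 20 / 5 = 4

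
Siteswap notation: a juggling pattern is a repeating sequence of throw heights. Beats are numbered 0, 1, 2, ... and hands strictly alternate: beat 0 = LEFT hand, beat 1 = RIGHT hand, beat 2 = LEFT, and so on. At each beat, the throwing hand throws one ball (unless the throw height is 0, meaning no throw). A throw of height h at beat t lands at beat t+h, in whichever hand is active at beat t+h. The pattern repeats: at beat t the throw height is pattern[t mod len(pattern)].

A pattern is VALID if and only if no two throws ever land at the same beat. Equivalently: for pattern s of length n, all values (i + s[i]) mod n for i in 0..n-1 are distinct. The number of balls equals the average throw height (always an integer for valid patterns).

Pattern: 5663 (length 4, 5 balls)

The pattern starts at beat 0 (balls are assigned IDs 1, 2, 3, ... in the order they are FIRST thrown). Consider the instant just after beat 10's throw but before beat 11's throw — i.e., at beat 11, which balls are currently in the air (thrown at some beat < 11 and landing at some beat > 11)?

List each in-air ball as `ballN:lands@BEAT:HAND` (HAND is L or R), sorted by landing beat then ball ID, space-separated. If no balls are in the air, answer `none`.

Beat 0 (L): throw ball1 h=5 -> lands@5:R; in-air after throw: [b1@5:R]
Beat 1 (R): throw ball2 h=6 -> lands@7:R; in-air after throw: [b1@5:R b2@7:R]
Beat 2 (L): throw ball3 h=6 -> lands@8:L; in-air after throw: [b1@5:R b2@7:R b3@8:L]
Beat 3 (R): throw ball4 h=3 -> lands@6:L; in-air after throw: [b1@5:R b4@6:L b2@7:R b3@8:L]
Beat 4 (L): throw ball5 h=5 -> lands@9:R; in-air after throw: [b1@5:R b4@6:L b2@7:R b3@8:L b5@9:R]
Beat 5 (R): throw ball1 h=6 -> lands@11:R; in-air after throw: [b4@6:L b2@7:R b3@8:L b5@9:R b1@11:R]
Beat 6 (L): throw ball4 h=6 -> lands@12:L; in-air after throw: [b2@7:R b3@8:L b5@9:R b1@11:R b4@12:L]
Beat 7 (R): throw ball2 h=3 -> lands@10:L; in-air after throw: [b3@8:L b5@9:R b2@10:L b1@11:R b4@12:L]
Beat 8 (L): throw ball3 h=5 -> lands@13:R; in-air after throw: [b5@9:R b2@10:L b1@11:R b4@12:L b3@13:R]
Beat 9 (R): throw ball5 h=6 -> lands@15:R; in-air after throw: [b2@10:L b1@11:R b4@12:L b3@13:R b5@15:R]
Beat 10 (L): throw ball2 h=6 -> lands@16:L; in-air after throw: [b1@11:R b4@12:L b3@13:R b5@15:R b2@16:L]
Beat 11 (R): throw ball1 h=3 -> lands@14:L; in-air after throw: [b4@12:L b3@13:R b1@14:L b5@15:R b2@16:L]

Answer: ball4:lands@12:L ball3:lands@13:R ball5:lands@15:R ball2:lands@16:L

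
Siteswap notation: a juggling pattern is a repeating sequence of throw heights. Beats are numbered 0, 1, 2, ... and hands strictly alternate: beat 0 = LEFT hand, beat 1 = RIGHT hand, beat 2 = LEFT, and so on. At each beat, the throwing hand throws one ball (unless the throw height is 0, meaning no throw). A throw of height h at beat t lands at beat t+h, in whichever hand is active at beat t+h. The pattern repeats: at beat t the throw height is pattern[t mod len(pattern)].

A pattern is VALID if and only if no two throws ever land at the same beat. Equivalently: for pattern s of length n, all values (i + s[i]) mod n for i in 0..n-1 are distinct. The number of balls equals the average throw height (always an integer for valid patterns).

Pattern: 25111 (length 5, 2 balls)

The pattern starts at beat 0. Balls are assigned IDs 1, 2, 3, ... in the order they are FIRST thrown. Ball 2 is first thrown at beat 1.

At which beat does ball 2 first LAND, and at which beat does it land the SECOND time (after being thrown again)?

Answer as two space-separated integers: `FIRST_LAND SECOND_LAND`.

Beat 0 (L): throw ball1 h=2 -> lands@2:L; in-air after throw: [b1@2:L]
Beat 1 (R): throw ball2 h=5 -> lands@6:L; in-air after throw: [b1@2:L b2@6:L]
Beat 2 (L): throw ball1 h=1 -> lands@3:R; in-air after throw: [b1@3:R b2@6:L]
Beat 3 (R): throw ball1 h=1 -> lands@4:L; in-air after throw: [b1@4:L b2@6:L]
Beat 4 (L): throw ball1 h=1 -> lands@5:R; in-air after throw: [b1@5:R b2@6:L]
Beat 5 (R): throw ball1 h=2 -> lands@7:R; in-air after throw: [b2@6:L b1@7:R]
Beat 6 (L): throw ball2 h=5 -> lands@11:R; in-air after throw: [b1@7:R b2@11:R]
Beat 7 (R): throw ball1 h=1 -> lands@8:L; in-air after throw: [b1@8:L b2@11:R]
Beat 8 (L): throw ball1 h=1 -> lands@9:R; in-air after throw: [b1@9:R b2@11:R]
Beat 9 (R): throw ball1 h=1 -> lands@10:L; in-air after throw: [b1@10:L b2@11:R]
Beat 10 (L): throw ball1 h=2 -> lands@12:L; in-air after throw: [b2@11:R b1@12:L]
Beat 11 (R): throw ball2 h=5 -> lands@16:L; in-air after throw: [b1@12:L b2@16:L]
Ball 2: thrown@1 h=5 -> first land @6; rethrown@6 h=5 -> second land @11

Answer: 6 11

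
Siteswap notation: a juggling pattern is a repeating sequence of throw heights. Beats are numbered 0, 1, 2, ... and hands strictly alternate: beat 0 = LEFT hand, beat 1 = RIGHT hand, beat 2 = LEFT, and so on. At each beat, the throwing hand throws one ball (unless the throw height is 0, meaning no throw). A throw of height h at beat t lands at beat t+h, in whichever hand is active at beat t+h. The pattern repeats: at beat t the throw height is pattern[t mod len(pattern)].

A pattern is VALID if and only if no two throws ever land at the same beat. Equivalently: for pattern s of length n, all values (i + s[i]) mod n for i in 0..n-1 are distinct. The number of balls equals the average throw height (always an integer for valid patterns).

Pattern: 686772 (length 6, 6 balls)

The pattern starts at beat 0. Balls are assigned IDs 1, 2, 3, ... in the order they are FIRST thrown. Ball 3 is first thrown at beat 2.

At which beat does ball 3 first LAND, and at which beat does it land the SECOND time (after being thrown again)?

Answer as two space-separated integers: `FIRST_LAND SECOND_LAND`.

Beat 0 (L): throw ball1 h=6 -> lands@6:L; in-air after throw: [b1@6:L]
Beat 1 (R): throw ball2 h=8 -> lands@9:R; in-air after throw: [b1@6:L b2@9:R]
Beat 2 (L): throw ball3 h=6 -> lands@8:L; in-air after throw: [b1@6:L b3@8:L b2@9:R]
Beat 3 (R): throw ball4 h=7 -> lands@10:L; in-air after throw: [b1@6:L b3@8:L b2@9:R b4@10:L]
Beat 4 (L): throw ball5 h=7 -> lands@11:R; in-air after throw: [b1@6:L b3@8:L b2@9:R b4@10:L b5@11:R]
Beat 5 (R): throw ball6 h=2 -> lands@7:R; in-air after throw: [b1@6:L b6@7:R b3@8:L b2@9:R b4@10:L b5@11:R]
Beat 6 (L): throw ball1 h=6 -> lands@12:L; in-air after throw: [b6@7:R b3@8:L b2@9:R b4@10:L b5@11:R b1@12:L]
Beat 7 (R): throw ball6 h=8 -> lands@15:R; in-air after throw: [b3@8:L b2@9:R b4@10:L b5@11:R b1@12:L b6@15:R]
Beat 8 (L): throw ball3 h=6 -> lands@14:L; in-air after throw: [b2@9:R b4@10:L b5@11:R b1@12:L b3@14:L b6@15:R]
Beat 9 (R): throw ball2 h=7 -> lands@16:L; in-air after throw: [b4@10:L b5@11:R b1@12:L b3@14:L b6@15:R b2@16:L]
Beat 10 (L): throw ball4 h=7 -> lands@17:R; in-air after throw: [b5@11:R b1@12:L b3@14:L b6@15:R b2@16:L b4@17:R]
Beat 11 (R): throw ball5 h=2 -> lands@13:R; in-air after throw: [b1@12:L b5@13:R b3@14:L b6@15:R b2@16:L b4@17:R]
Beat 12 (L): throw ball1 h=6 -> lands@18:L; in-air after throw: [b5@13:R b3@14:L b6@15:R b2@16:L b4@17:R b1@18:L]
Beat 13 (R): throw ball5 h=8 -> lands@21:R; in-air after throw: [b3@14:L b6@15:R b2@16:L b4@17:R b1@18:L b5@21:R]
Beat 14 (L): throw ball3 h=6 -> lands@20:L; in-air after throw: [b6@15:R b2@16:L b4@17:R b1@18:L b3@20:L b5@21:R]
Ball 3: thrown@2 h=6 -> first land @8; rethrown@8 h=6 -> second land @14

Answer: 8 14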